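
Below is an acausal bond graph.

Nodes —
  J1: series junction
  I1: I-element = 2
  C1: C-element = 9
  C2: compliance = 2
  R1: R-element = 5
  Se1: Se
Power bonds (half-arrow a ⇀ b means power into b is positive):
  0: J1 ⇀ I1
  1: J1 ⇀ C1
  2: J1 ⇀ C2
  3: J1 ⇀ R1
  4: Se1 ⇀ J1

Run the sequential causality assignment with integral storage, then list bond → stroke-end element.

β4 |J1  (Se1 fixes effort; stroke away)
β0 |I1  (I1 outputs flow p/I1)
β1 |J1  (J1: bond 0 brought flow, rest push out)
β2 |J1  (1-jn J1 has f-setter on 0)
β3 |J1  (1-jn J1 has f-setter on 0)

bond 0 stroke→I1
bond 1 stroke→J1
bond 2 stroke→J1
bond 3 stroke→J1
bond 4 stroke→J1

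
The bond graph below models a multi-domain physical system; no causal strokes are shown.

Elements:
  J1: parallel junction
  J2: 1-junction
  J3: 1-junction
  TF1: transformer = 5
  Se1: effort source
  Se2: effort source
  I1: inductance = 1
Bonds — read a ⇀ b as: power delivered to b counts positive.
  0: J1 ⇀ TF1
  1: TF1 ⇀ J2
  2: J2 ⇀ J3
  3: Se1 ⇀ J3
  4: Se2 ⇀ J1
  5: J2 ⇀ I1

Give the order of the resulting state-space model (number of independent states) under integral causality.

1  (I1 all integral)

#3 →J3  (source Se1 imposes e)
#4 →J1  (Se2 fixes effort; stroke away)
#0 →TF1  (J1 effort already set via bond 4)
#2 →J2  (J3 needs exactly one f-in)
#1 →J2  (TF1: transformer flips bond 0)
#5 →I1  (J2 needs exactly one f-in)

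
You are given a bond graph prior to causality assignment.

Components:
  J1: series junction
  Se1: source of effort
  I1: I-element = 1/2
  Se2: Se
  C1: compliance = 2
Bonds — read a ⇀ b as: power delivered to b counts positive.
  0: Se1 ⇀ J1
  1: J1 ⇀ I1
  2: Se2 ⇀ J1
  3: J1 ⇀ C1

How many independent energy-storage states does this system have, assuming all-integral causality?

2  (C1, I1 all integral)

β0 stroke at J1  (source Se1 imposes e)
β2 stroke at J1  (source Se2 imposes e)
β1 stroke at I1  (I1 outputs flow p/I1)
β3 stroke at J1  (J1 flow already set via bond 1)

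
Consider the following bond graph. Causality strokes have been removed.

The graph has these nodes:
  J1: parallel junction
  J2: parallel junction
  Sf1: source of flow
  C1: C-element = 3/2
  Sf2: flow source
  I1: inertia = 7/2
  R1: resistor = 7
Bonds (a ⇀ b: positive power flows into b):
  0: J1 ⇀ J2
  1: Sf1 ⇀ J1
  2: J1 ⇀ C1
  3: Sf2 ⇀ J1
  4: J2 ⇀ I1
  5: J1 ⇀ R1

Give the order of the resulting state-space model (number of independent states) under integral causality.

2  (C1, I1 all integral)

β1 |Sf1  (Sf1 (Sf) sets flow on bond)
β3 |Sf2  (source Sf2 imposes f)
β2 |J1  (C1 outputs effort q/C1)
β0 |J2  (J1: bond 2 brought effort, rest push out)
β5 |R1  (common-e at J1 fixed by 2)
β4 |I1  (0-jn J2 has e-setter on 0)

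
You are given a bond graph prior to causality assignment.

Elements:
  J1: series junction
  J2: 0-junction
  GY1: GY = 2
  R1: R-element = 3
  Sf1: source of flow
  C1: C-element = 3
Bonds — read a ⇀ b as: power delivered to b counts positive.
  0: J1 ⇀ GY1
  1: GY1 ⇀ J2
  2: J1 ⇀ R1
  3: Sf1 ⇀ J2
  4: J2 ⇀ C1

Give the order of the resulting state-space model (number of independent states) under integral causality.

1  (C1 all integral)

β3 stroke→Sf1  (Sf1: flow source, stroke at near end)
β4 stroke→J2  (C1 integral (e out))
β1 stroke→GY1  (J2: bond 4 brought effort, rest push out)
β0 stroke→GY1  (GY1: gyrator matches bond 1)
β2 stroke→J1  (common-f at J1 fixed by 0)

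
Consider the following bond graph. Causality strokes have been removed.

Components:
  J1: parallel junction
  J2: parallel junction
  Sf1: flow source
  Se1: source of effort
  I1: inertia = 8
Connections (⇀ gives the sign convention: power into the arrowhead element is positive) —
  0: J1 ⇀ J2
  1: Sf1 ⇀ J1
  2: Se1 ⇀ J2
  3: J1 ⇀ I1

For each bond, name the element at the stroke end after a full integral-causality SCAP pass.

b0 stroke at J1
b1 stroke at Sf1
b2 stroke at J2
b3 stroke at I1

b1 stroke→Sf1  (Sf1 fixes flow; stroke at Sf1)
b2 stroke→J2  (source Se1 imposes e)
b0 stroke→J1  (common-e at J2 fixed by 2)
b3 stroke→I1  (common-e at J1 fixed by 0)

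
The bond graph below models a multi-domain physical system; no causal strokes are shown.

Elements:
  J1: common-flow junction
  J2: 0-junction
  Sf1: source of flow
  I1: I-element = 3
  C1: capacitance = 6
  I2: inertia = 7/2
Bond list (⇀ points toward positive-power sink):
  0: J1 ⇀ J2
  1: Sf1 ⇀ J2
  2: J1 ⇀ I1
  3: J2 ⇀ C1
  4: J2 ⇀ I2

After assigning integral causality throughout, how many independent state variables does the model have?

3  (C1, I1, I2 all integral)

bond 1 stroke at Sf1  (Sf1 (Sf) sets flow on bond)
bond 2 stroke at I1  (I1 integral (f out))
bond 0 stroke at J1  (1-jn J1 has f-setter on 2)
bond 3 stroke at J2  (prefer integral on C1)
bond 4 stroke at I2  (0-jn J2 has e-setter on 3)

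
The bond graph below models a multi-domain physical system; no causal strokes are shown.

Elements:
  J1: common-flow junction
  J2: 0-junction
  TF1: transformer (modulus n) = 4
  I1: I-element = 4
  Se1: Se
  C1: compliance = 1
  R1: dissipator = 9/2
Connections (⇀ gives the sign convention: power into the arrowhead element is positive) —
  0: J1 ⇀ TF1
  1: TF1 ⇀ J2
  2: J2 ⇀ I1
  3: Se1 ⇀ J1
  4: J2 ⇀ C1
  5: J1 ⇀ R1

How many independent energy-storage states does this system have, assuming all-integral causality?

#3 →J1  (Se1: effort source, stroke at far end)
#2 →I1  (I1 outputs flow p/I1)
#4 →J2  (C1 outputs effort q/C1)
#1 →TF1  (J2: bond 4 brought effort, rest push out)
#0 →J1  (through TF1, causality passes straight; one stroke at TF1)
#5 →R1  (closing 1-jn rule on J1)

2  (C1, I1 all integral)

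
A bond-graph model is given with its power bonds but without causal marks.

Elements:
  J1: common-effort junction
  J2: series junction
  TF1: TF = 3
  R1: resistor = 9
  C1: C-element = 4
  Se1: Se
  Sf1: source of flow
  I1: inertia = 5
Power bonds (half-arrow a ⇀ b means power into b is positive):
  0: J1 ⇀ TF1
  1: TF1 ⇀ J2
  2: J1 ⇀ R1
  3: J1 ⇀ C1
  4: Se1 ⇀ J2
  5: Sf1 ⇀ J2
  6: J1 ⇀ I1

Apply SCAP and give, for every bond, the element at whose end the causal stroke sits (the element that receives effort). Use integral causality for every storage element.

b0 |TF1
b1 |J2
b2 |R1
b3 |J1
b4 |J2
b5 |Sf1
b6 |I1

bond 4 |J2  (Se1 fixes effort; stroke away)
bond 5 |Sf1  (source Sf1 imposes f)
bond 1 |J2  (J2: bond 5 brought flow, rest push out)
bond 0 |TF1  (TF TF1: opposite of bond 1)
bond 3 |J1  (C1: C, integral causality)
bond 2 |R1  (J1: bond 3 brought effort, rest push out)
bond 6 |I1  (J1 effort already set via bond 3)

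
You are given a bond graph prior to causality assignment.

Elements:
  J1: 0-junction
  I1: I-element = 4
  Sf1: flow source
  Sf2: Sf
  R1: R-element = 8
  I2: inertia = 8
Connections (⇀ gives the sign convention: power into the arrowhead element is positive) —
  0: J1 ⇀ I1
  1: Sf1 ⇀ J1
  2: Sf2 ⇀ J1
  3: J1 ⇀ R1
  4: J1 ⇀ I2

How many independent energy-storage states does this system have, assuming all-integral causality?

β1 stroke at Sf1  (Sf1 (Sf) sets flow on bond)
β2 stroke at Sf2  (source Sf2 imposes f)
β0 stroke at I1  (prefer integral on I1)
β4 stroke at I2  (prefer integral on I2)
β3 stroke at J1  (closing 0-jn rule on J1)

2  (I1, I2 all integral)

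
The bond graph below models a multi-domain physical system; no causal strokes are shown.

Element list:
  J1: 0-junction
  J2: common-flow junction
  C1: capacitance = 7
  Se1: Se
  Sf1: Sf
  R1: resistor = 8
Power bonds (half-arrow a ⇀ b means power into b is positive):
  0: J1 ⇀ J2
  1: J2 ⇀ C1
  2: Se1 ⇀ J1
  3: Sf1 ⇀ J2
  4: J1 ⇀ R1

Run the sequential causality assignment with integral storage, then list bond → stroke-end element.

β0 |J2
β1 |J2
β2 |J1
β3 |Sf1
β4 |R1

#2 stroke→J1  (Se1 (Se) sets effort on bond)
#3 stroke→Sf1  (Sf1: flow source, stroke at near end)
#0 stroke→J2  (J1 effort already set via bond 2)
#4 stroke→R1  (J1: bond 2 brought effort, rest push out)
#1 stroke→J2  (common-f at J2 fixed by 3)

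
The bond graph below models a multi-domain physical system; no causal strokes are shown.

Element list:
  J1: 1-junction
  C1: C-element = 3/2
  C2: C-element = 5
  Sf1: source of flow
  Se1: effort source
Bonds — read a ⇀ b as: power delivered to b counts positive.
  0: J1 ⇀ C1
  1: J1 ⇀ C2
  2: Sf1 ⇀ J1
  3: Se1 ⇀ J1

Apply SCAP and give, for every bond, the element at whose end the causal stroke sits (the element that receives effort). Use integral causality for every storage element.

β0 stroke at J1
β1 stroke at J1
β2 stroke at Sf1
β3 stroke at J1

β2 stroke→Sf1  (Sf1: flow source, stroke at near end)
β3 stroke→J1  (source Se1 imposes e)
β0 stroke→J1  (common-f at J1 fixed by 2)
β1 stroke→J1  (J1: bond 2 brought flow, rest push out)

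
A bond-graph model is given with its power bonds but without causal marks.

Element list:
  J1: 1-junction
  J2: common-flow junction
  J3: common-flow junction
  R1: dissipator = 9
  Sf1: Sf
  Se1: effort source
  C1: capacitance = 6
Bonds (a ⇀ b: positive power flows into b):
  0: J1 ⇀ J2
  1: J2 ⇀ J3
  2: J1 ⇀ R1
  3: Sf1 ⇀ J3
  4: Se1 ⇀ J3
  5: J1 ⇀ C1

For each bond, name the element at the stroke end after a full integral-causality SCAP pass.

b0 stroke at J2
b1 stroke at J3
b2 stroke at J1
b3 stroke at Sf1
b4 stroke at J3
b5 stroke at J1

b3 |Sf1  (source Sf1 imposes f)
b4 |J3  (Se1 (Se) sets effort on bond)
b1 |J3  (J3: bond 3 brought flow, rest push out)
b0 |J2  (J2 flow already set via bond 1)
b2 |J1  (common-f at J1 fixed by 0)
b5 |J1  (J1 flow already set via bond 0)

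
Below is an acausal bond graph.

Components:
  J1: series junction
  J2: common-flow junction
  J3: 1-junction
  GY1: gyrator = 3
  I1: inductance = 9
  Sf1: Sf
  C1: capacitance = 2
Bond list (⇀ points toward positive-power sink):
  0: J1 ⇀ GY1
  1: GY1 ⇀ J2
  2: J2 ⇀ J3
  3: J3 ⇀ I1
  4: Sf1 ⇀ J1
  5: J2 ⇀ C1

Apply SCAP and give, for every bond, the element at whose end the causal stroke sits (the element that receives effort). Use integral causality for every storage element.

#4 stroke→Sf1  (Sf1: flow source, stroke at near end)
#0 stroke→J1  (J1 flow already set via bond 4)
#1 stroke→J2  (GY GY1: same side as bond 0)
#3 stroke→I1  (I1 integral (f out))
#2 stroke→J3  (common-f at J3 fixed by 3)
#5 stroke→J2  (common-f at J2 fixed by 2)

b0 |J1
b1 |J2
b2 |J3
b3 |I1
b4 |Sf1
b5 |J2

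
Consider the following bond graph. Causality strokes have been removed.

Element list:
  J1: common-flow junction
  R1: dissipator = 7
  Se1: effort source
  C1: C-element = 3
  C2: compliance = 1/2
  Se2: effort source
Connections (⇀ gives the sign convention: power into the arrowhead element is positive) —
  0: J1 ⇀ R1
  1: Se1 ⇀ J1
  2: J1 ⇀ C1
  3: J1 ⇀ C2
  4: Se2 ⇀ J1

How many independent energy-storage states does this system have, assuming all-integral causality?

bond 1 →J1  (Se1 fixes effort; stroke away)
bond 4 →J1  (source Se2 imposes e)
bond 2 →J1  (C1 outputs effort q/C1)
bond 3 →J1  (C2 integral (e out))
bond 0 →R1  (J1: last free bond brings flow in)

2  (C1, C2 all integral)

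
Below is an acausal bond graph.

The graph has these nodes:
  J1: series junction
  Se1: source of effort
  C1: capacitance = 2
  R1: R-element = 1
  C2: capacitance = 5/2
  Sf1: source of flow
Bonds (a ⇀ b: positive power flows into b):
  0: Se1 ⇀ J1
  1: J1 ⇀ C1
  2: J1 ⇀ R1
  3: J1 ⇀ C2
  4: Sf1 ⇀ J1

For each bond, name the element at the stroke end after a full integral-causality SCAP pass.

#0 stroke at J1
#1 stroke at J1
#2 stroke at J1
#3 stroke at J1
#4 stroke at Sf1

β0 stroke at J1  (source Se1 imposes e)
β4 stroke at Sf1  (Sf1 fixes flow; stroke at Sf1)
β1 stroke at J1  (J1: bond 4 brought flow, rest push out)
β2 stroke at J1  (1-jn J1 has f-setter on 4)
β3 stroke at J1  (J1: bond 4 brought flow, rest push out)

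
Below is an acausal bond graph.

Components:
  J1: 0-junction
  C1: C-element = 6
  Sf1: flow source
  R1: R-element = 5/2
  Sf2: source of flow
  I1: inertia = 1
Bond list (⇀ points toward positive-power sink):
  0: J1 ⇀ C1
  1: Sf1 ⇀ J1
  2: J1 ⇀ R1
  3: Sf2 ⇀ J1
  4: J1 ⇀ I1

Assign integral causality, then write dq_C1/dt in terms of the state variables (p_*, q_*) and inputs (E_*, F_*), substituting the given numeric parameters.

b1 stroke→Sf1  (source Sf1 imposes f)
b3 stroke→Sf2  (Sf2 fixes flow; stroke at Sf2)
b0 stroke→J1  (prefer integral on C1)
b2 stroke→R1  (common-e at J1 fixed by 0)
b4 stroke→I1  (common-e at J1 fixed by 0)

dq_C1/dt = F_Sf1 + F_Sf2 - p_I1 - q_C1/15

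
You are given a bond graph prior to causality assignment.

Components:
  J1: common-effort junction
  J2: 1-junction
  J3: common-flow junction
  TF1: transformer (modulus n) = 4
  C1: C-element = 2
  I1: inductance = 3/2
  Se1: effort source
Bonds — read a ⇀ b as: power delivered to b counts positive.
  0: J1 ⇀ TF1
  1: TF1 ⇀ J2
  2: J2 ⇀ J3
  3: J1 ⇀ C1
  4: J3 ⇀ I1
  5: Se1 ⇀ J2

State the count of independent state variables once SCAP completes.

#5 stroke at J2  (source Se1 imposes e)
#3 stroke at J1  (C1 integral (e out))
#0 stroke at TF1  (J1 effort already set via bond 3)
#1 stroke at J2  (TF TF1: opposite of bond 0)
#2 stroke at J3  (only one flow-in slot at J2)
#4 stroke at I1  (J3: last free bond brings flow in)

2  (C1, I1 all integral)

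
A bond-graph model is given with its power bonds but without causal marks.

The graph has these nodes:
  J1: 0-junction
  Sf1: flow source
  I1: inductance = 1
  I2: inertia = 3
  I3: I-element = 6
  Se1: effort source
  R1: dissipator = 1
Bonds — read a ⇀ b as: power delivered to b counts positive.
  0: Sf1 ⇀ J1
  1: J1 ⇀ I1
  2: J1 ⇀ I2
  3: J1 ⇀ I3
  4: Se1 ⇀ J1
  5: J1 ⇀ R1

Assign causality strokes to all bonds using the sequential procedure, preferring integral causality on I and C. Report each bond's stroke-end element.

bond 0 stroke at Sf1
bond 1 stroke at I1
bond 2 stroke at I2
bond 3 stroke at I3
bond 4 stroke at J1
bond 5 stroke at R1

bond 0 stroke→Sf1  (Sf1 fixes flow; stroke at Sf1)
bond 4 stroke→J1  (Se1 fixes effort; stroke away)
bond 1 stroke→I1  (J1: bond 4 brought effort, rest push out)
bond 2 stroke→I2  (J1 effort already set via bond 4)
bond 3 stroke→I3  (J1 effort already set via bond 4)
bond 5 stroke→R1  (J1 effort already set via bond 4)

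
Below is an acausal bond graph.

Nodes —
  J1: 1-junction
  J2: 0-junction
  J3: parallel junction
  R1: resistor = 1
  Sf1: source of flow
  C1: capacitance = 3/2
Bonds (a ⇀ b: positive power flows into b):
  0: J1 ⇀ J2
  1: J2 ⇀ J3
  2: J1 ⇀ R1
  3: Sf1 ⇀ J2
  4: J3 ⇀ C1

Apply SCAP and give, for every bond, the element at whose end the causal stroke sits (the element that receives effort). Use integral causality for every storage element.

#3 stroke→Sf1  (Sf1: flow source, stroke at near end)
#4 stroke→J3  (C1 integral (e out))
#1 stroke→J2  (common-e at J3 fixed by 4)
#0 stroke→J1  (J2 effort already set via bond 1)
#2 stroke→R1  (J1 needs exactly one f-in)

b0 stroke at J1
b1 stroke at J2
b2 stroke at R1
b3 stroke at Sf1
b4 stroke at J3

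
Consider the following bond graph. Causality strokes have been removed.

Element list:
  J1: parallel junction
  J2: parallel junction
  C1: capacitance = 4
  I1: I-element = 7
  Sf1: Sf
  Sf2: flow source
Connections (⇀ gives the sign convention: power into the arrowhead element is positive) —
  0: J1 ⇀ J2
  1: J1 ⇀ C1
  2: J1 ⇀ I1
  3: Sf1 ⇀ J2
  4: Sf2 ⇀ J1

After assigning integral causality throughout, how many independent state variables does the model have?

2  (C1, I1 all integral)

bond 3 →Sf1  (Sf1 fixes flow; stroke at Sf1)
bond 4 →Sf2  (source Sf2 imposes f)
bond 0 →J2  (only one effort-in slot at J2)
bond 1 →J1  (prefer integral on C1)
bond 2 →I1  (common-e at J1 fixed by 1)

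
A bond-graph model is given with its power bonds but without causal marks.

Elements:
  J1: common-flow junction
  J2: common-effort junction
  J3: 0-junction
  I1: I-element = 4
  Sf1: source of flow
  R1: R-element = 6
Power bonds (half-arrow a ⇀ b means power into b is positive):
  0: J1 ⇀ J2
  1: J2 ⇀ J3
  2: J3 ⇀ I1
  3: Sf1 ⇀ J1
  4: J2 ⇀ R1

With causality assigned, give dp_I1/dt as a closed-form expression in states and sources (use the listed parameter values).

bond 3 |Sf1  (source Sf1 imposes f)
bond 0 |J1  (1-jn J1 has f-setter on 3)
bond 2 |I1  (I1 outputs flow p/I1)
bond 1 |J3  (J3: last free bond brings effort in)
bond 4 |J2  (J2 needs exactly one e-in)

dp_I1/dt = 6*F_Sf1 - 3*p_I1/2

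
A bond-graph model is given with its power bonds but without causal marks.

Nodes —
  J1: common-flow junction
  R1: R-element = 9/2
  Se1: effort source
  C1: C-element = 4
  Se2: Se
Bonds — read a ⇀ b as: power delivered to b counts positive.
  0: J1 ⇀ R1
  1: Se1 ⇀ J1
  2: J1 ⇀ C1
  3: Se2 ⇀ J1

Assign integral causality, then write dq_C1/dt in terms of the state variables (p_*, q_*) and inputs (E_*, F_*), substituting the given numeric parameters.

#1 →J1  (Se1 fixes effort; stroke away)
#3 →J1  (Se2 (Se) sets effort on bond)
#2 →J1  (C1 outputs effort q/C1)
#0 →R1  (J1 needs exactly one f-in)

dq_C1/dt = 2*E_Se1/9 + 2*E_Se2/9 - q_C1/18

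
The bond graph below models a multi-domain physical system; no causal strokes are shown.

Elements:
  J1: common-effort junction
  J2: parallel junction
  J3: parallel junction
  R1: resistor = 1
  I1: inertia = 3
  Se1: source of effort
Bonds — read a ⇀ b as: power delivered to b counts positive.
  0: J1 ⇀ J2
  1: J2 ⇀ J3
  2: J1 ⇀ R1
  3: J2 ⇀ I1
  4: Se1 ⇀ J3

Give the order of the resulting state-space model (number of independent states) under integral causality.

1  (I1 all integral)

β4 →J3  (Se1 fixes effort; stroke away)
β1 →J2  (common-e at J3 fixed by 4)
β0 →J1  (common-e at J2 fixed by 1)
β3 →I1  (J2: bond 1 brought effort, rest push out)
β2 →R1  (common-e at J1 fixed by 0)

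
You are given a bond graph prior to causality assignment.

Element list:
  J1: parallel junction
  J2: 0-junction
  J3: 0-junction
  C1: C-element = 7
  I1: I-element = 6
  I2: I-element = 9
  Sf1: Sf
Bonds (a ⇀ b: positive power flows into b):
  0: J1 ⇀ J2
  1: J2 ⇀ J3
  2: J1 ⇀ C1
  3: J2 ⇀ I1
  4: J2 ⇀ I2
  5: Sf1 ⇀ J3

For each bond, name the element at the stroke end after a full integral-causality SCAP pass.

b0 stroke→J2
b1 stroke→J3
b2 stroke→J1
b3 stroke→I1
b4 stroke→I2
b5 stroke→Sf1

b5 →Sf1  (source Sf1 imposes f)
b1 →J3  (only one effort-in slot at J3)
b2 →J1  (prefer integral on C1)
b0 →J2  (J1: bond 2 brought effort, rest push out)
b3 →I1  (J2 effort already set via bond 0)
b4 →I2  (J2 effort already set via bond 0)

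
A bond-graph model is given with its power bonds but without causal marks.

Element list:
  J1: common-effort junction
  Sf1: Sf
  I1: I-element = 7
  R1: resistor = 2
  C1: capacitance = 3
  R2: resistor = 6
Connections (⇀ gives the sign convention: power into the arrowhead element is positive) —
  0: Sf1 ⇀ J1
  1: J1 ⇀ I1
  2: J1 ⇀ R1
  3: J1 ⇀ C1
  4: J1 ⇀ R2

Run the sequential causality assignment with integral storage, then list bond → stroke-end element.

bond 0 stroke at Sf1  (Sf1: flow source, stroke at near end)
bond 1 stroke at I1  (I1 integral (f out))
bond 3 stroke at J1  (prefer integral on C1)
bond 2 stroke at R1  (0-jn J1 has e-setter on 3)
bond 4 stroke at R2  (0-jn J1 has e-setter on 3)

#0 stroke at Sf1
#1 stroke at I1
#2 stroke at R1
#3 stroke at J1
#4 stroke at R2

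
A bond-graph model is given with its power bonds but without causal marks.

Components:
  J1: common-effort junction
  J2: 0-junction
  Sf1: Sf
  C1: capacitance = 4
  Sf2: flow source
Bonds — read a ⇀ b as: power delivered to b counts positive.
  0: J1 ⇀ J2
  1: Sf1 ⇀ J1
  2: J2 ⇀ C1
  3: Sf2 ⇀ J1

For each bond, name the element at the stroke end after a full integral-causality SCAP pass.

#0 →J1
#1 →Sf1
#2 →J2
#3 →Sf2

β1 stroke→Sf1  (Sf1 (Sf) sets flow on bond)
β3 stroke→Sf2  (Sf2 fixes flow; stroke at Sf2)
β0 stroke→J1  (J1 needs exactly one e-in)
β2 stroke→J2  (closing 0-jn rule on J2)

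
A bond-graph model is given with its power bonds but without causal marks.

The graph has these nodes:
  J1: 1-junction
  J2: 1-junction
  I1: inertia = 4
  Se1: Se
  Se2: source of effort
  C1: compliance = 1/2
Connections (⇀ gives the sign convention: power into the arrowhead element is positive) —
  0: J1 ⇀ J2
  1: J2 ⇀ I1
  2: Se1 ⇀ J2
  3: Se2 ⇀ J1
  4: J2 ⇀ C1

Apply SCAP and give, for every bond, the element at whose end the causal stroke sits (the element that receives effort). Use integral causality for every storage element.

β0 stroke→J2
β1 stroke→I1
β2 stroke→J2
β3 stroke→J1
β4 stroke→J2

#2 |J2  (source Se1 imposes e)
#3 |J1  (source Se2 imposes e)
#0 |J2  (closing 1-jn rule on J1)
#1 |I1  (I1 integral (f out))
#4 |J2  (J2: bond 1 brought flow, rest push out)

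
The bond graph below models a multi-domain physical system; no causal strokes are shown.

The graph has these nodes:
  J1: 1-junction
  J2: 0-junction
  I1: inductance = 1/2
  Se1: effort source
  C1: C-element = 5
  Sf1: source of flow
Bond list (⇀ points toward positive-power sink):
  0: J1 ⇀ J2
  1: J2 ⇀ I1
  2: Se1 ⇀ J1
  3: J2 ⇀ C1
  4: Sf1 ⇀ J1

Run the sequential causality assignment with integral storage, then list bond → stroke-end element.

bond 0 |J1
bond 1 |I1
bond 2 |J1
bond 3 |J2
bond 4 |Sf1

b2 stroke→J1  (Se1 fixes effort; stroke away)
b4 stroke→Sf1  (Sf1 fixes flow; stroke at Sf1)
b0 stroke→J1  (J1 flow already set via bond 4)
b1 stroke→I1  (I1 outputs flow p/I1)
b3 stroke→J2  (J2: last free bond brings effort in)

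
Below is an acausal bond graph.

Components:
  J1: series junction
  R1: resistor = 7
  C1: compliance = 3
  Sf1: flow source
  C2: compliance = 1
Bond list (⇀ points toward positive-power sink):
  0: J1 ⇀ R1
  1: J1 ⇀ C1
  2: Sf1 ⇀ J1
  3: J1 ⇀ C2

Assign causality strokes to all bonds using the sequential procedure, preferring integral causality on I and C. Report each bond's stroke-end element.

β2 |Sf1  (source Sf1 imposes f)
β0 |J1  (1-jn J1 has f-setter on 2)
β1 |J1  (J1 flow already set via bond 2)
β3 |J1  (1-jn J1 has f-setter on 2)

β0 stroke→J1
β1 stroke→J1
β2 stroke→Sf1
β3 stroke→J1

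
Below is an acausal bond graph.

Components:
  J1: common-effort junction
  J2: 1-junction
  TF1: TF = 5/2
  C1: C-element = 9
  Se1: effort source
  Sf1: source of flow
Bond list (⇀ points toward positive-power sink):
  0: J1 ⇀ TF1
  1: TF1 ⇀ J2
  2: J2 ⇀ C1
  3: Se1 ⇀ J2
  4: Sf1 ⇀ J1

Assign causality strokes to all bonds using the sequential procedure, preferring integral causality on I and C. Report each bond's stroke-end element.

bond 0 →J1
bond 1 →TF1
bond 2 →J2
bond 3 →J2
bond 4 →Sf1

bond 3 |J2  (Se1 (Se) sets effort on bond)
bond 4 |Sf1  (Sf1 fixes flow; stroke at Sf1)
bond 0 |J1  (closing 0-jn rule on J1)
bond 1 |TF1  (TF1 one-in-one-out from 0)
bond 2 |J2  (common-f at J2 fixed by 1)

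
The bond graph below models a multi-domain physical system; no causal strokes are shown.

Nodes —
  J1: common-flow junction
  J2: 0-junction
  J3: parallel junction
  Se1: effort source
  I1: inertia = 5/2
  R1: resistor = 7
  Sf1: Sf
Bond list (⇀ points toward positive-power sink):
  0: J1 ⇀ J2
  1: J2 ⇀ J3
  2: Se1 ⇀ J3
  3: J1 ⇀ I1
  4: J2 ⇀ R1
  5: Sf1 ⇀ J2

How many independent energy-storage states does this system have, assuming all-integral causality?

#2 |J3  (Se1 (Se) sets effort on bond)
#5 |Sf1  (source Sf1 imposes f)
#1 |J2  (J3: bond 2 brought effort, rest push out)
#0 |J1  (J2: bond 1 brought effort, rest push out)
#4 |R1  (J2 effort already set via bond 1)
#3 |I1  (only one flow-in slot at J1)

1  (I1 all integral)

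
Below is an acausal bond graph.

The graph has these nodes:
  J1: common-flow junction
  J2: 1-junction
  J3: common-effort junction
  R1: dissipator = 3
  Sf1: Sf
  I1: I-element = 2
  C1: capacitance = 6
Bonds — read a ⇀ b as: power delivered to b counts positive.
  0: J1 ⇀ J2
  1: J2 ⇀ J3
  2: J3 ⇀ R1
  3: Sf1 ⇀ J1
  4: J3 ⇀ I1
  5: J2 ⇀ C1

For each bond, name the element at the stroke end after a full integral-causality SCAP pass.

b0 stroke at J1
b1 stroke at J2
b2 stroke at J3
b3 stroke at Sf1
b4 stroke at I1
b5 stroke at J2

bond 3 |Sf1  (Sf1 fixes flow; stroke at Sf1)
bond 0 |J1  (J1 flow already set via bond 3)
bond 1 |J2  (J2: bond 0 brought flow, rest push out)
bond 5 |J2  (J2: bond 0 brought flow, rest push out)
bond 4 |I1  (I1 outputs flow p/I1)
bond 2 |J3  (only one effort-in slot at J3)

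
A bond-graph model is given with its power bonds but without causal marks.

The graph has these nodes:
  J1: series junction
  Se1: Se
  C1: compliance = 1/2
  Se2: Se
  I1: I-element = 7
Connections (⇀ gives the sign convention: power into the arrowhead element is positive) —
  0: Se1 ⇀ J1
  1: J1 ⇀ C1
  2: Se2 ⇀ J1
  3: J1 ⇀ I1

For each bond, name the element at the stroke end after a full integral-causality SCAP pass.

b0 →J1
b1 →J1
b2 →J1
b3 →I1

β0 stroke at J1  (Se1 fixes effort; stroke away)
β2 stroke at J1  (Se2: effort source, stroke at far end)
β1 stroke at J1  (C1 outputs effort q/C1)
β3 stroke at I1  (J1 needs exactly one f-in)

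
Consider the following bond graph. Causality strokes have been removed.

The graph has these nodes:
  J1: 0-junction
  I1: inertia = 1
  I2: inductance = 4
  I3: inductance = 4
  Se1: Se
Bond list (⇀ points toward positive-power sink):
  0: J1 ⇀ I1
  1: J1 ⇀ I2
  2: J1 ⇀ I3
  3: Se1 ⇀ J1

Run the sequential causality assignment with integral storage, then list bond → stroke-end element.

bond 3 →J1  (Se1 (Se) sets effort on bond)
bond 0 →I1  (J1 effort already set via bond 3)
bond 1 →I2  (0-jn J1 has e-setter on 3)
bond 2 →I3  (common-e at J1 fixed by 3)

b0 stroke at I1
b1 stroke at I2
b2 stroke at I3
b3 stroke at J1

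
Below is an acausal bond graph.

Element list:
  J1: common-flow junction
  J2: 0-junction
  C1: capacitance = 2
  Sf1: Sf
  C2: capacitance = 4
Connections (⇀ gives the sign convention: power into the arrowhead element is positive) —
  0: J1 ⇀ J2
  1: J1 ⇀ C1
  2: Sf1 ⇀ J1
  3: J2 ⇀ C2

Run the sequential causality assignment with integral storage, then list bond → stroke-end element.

bond 0 stroke→J1
bond 1 stroke→J1
bond 2 stroke→Sf1
bond 3 stroke→J2

β2 stroke at Sf1  (source Sf1 imposes f)
β0 stroke at J1  (common-f at J1 fixed by 2)
β1 stroke at J1  (common-f at J1 fixed by 2)
β3 stroke at J2  (only one effort-in slot at J2)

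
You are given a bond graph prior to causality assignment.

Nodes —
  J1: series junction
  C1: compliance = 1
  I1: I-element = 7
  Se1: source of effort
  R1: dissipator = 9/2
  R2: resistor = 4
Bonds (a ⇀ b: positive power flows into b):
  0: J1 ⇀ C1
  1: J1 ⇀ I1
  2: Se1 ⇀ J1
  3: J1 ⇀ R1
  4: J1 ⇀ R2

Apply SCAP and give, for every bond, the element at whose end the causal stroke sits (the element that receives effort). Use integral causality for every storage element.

bond 2 stroke at J1  (Se1: effort source, stroke at far end)
bond 0 stroke at J1  (C1 integral (e out))
bond 1 stroke at I1  (I1: I, integral causality)
bond 3 stroke at J1  (common-f at J1 fixed by 1)
bond 4 stroke at J1  (1-jn J1 has f-setter on 1)

#0 |J1
#1 |I1
#2 |J1
#3 |J1
#4 |J1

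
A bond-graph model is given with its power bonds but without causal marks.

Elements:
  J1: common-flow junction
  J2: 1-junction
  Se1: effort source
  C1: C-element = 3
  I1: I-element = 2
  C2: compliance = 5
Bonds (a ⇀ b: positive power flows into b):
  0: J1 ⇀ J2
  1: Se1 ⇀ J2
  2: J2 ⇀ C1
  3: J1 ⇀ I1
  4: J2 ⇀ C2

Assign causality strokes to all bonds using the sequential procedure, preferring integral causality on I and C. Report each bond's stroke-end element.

#1 stroke at J2  (Se1: effort source, stroke at far end)
#2 stroke at J2  (prefer integral on C1)
#3 stroke at I1  (I1 outputs flow p/I1)
#0 stroke at J1  (1-jn J1 has f-setter on 3)
#4 stroke at J2  (J2 flow already set via bond 0)

β0 →J1
β1 →J2
β2 →J2
β3 →I1
β4 →J2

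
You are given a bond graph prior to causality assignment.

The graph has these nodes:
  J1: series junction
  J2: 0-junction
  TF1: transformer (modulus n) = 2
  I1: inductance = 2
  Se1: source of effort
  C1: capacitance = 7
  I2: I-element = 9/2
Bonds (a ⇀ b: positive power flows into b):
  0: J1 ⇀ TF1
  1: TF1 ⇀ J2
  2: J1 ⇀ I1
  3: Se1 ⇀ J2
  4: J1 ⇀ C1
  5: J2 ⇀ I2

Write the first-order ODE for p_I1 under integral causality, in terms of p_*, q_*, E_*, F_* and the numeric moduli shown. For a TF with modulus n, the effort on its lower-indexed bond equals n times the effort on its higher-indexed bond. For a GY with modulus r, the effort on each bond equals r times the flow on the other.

bond 3 →J2  (source Se1 imposes e)
bond 1 →TF1  (J2: bond 3 brought effort, rest push out)
bond 5 →I2  (J2: bond 3 brought effort, rest push out)
bond 0 →J1  (through TF1, causality passes straight; one stroke at TF1)
bond 2 →I1  (I1 integral (f out))
bond 4 →J1  (J1: bond 2 brought flow, rest push out)

dp_I1/dt = -2*E_Se1 - q_C1/7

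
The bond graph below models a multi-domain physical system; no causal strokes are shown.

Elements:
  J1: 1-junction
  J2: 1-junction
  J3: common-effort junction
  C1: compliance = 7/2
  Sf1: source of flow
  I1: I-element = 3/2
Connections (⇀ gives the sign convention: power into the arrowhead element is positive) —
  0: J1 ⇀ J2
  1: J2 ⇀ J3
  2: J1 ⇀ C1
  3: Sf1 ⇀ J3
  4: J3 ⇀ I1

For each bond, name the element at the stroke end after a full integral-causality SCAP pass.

β3 stroke→Sf1  (Sf1: flow source, stroke at near end)
β2 stroke→J1  (C1: C, integral causality)
β0 stroke→J2  (J1 needs exactly one f-in)
β1 stroke→J3  (J2 needs exactly one f-in)
β4 stroke→I1  (J3: bond 1 brought effort, rest push out)

#0 →J2
#1 →J3
#2 →J1
#3 →Sf1
#4 →I1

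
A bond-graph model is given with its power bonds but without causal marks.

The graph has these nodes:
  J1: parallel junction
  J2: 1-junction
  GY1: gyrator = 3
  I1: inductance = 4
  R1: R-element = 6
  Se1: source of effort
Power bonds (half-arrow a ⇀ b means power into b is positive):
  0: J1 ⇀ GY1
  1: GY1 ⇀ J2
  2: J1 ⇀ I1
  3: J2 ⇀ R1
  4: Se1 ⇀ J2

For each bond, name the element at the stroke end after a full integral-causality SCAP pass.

β0 stroke at J1
β1 stroke at J2
β2 stroke at I1
β3 stroke at R1
β4 stroke at J2

b4 stroke at J2  (Se1 fixes effort; stroke away)
b2 stroke at I1  (prefer integral on I1)
b0 stroke at J1  (J1: last free bond brings effort in)
b1 stroke at J2  (GY1: gyrator matches bond 0)
b3 stroke at R1  (closing 1-jn rule on J2)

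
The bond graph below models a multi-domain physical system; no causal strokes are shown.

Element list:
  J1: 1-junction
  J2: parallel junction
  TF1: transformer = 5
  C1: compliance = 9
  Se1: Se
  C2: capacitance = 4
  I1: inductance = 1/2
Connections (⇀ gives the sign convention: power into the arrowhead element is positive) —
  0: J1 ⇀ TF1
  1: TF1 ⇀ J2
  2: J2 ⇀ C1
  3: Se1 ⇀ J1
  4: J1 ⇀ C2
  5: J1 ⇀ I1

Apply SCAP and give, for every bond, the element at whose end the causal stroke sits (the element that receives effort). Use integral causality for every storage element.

bond 3 |J1  (Se1 (Se) sets effort on bond)
bond 2 |J2  (C1: C, integral causality)
bond 1 |TF1  (0-jn J2 has e-setter on 2)
bond 0 |J1  (TF TF1: opposite of bond 1)
bond 4 |J1  (C2 integral (e out))
bond 5 |I1  (J1 needs exactly one f-in)

b0 →J1
b1 →TF1
b2 →J2
b3 →J1
b4 →J1
b5 →I1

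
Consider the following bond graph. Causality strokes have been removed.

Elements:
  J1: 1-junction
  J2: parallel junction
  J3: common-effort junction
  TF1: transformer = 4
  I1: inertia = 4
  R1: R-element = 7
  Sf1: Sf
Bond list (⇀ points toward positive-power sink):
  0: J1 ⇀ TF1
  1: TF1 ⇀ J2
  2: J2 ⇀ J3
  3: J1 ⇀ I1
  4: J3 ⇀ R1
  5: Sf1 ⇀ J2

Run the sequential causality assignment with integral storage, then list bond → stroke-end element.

β0 |J1
β1 |TF1
β2 |J2
β3 |I1
β4 |J3
β5 |Sf1

β5 stroke at Sf1  (Sf1 (Sf) sets flow on bond)
β3 stroke at I1  (prefer integral on I1)
β0 stroke at J1  (1-jn J1 has f-setter on 3)
β1 stroke at TF1  (through TF1, causality passes straight; one stroke at TF1)
β2 stroke at J2  (J2: last free bond brings effort in)
β4 stroke at J3  (J3: last free bond brings effort in)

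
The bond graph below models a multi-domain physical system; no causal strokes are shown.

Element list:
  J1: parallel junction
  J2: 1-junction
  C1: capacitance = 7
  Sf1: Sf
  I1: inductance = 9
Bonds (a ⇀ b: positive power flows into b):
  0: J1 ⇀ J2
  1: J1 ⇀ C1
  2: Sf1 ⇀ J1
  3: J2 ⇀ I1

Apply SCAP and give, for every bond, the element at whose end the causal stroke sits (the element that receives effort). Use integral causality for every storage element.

bond 2 stroke→Sf1  (Sf1: flow source, stroke at near end)
bond 1 stroke→J1  (C1: C, integral causality)
bond 0 stroke→J2  (common-e at J1 fixed by 1)
bond 3 stroke→I1  (only one flow-in slot at J2)

β0 stroke at J2
β1 stroke at J1
β2 stroke at Sf1
β3 stroke at I1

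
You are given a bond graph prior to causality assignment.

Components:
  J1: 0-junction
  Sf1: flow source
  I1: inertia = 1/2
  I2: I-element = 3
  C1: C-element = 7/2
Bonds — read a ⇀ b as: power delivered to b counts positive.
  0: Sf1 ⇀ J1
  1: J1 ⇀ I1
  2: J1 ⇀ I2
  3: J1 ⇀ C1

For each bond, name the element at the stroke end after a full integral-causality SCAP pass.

b0 stroke at Sf1  (source Sf1 imposes f)
b1 stroke at I1  (I1: I, integral causality)
b2 stroke at I2  (prefer integral on I2)
b3 stroke at J1  (J1: last free bond brings effort in)

β0 →Sf1
β1 →I1
β2 →I2
β3 →J1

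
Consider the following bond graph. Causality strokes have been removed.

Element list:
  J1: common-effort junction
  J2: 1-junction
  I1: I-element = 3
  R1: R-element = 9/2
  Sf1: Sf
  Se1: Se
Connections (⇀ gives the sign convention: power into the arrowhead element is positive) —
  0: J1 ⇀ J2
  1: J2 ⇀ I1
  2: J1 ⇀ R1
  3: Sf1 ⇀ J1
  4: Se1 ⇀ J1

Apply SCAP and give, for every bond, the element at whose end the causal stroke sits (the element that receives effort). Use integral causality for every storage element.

#3 →Sf1  (Sf1 fixes flow; stroke at Sf1)
#4 →J1  (Se1 fixes effort; stroke away)
#0 →J2  (common-e at J1 fixed by 4)
#2 →R1  (common-e at J1 fixed by 4)
#1 →I1  (closing 1-jn rule on J2)

#0 |J2
#1 |I1
#2 |R1
#3 |Sf1
#4 |J1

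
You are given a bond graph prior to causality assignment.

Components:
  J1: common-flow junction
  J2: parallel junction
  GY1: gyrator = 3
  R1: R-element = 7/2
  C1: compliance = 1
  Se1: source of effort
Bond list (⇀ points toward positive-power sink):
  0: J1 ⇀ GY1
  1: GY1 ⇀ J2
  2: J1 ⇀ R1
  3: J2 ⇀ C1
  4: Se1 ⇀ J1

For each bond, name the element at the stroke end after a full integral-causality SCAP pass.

#4 stroke at J1  (Se1: effort source, stroke at far end)
#3 stroke at J2  (C1 integral (e out))
#1 stroke at GY1  (J2: bond 3 brought effort, rest push out)
#0 stroke at GY1  (GY GY1: same side as bond 1)
#2 stroke at J1  (J1 flow already set via bond 0)

b0 |GY1
b1 |GY1
b2 |J1
b3 |J2
b4 |J1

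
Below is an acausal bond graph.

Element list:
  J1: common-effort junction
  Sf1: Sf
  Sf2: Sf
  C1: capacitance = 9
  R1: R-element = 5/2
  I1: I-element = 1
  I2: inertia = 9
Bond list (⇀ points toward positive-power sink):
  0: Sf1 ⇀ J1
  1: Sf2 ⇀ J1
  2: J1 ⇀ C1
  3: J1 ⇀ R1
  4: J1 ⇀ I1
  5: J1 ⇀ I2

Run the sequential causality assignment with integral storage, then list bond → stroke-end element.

β0 →Sf1
β1 →Sf2
β2 →J1
β3 →R1
β4 →I1
β5 →I2

#0 |Sf1  (Sf1: flow source, stroke at near end)
#1 |Sf2  (Sf2: flow source, stroke at near end)
#2 |J1  (prefer integral on C1)
#3 |R1  (common-e at J1 fixed by 2)
#4 |I1  (J1 effort already set via bond 2)
#5 |I2  (common-e at J1 fixed by 2)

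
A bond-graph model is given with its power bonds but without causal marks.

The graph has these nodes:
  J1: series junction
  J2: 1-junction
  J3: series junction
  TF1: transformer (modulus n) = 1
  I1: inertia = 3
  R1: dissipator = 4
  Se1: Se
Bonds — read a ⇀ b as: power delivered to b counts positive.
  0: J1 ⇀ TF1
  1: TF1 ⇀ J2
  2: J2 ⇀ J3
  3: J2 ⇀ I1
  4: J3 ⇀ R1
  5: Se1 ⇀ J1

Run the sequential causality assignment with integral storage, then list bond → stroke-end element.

b0 stroke→TF1
b1 stroke→J2
b2 stroke→J2
b3 stroke→I1
b4 stroke→J3
b5 stroke→J1

bond 5 →J1  (Se1 (Se) sets effort on bond)
bond 0 →TF1  (only one flow-in slot at J1)
bond 1 →J2  (TF1 one-in-one-out from 0)
bond 3 →I1  (I1 outputs flow p/I1)
bond 2 →J2  (J2: bond 3 brought flow, rest push out)
bond 4 →J3  (J3: bond 2 brought flow, rest push out)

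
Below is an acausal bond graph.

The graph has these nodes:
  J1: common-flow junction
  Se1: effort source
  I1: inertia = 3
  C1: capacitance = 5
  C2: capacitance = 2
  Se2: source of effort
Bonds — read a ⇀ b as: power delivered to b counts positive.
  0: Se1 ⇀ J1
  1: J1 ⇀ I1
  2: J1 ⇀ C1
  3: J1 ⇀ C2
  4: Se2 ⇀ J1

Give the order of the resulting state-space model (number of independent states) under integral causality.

3  (C1, C2, I1 all integral)

β0 stroke at J1  (Se1 fixes effort; stroke away)
β4 stroke at J1  (source Se2 imposes e)
β1 stroke at I1  (I1 integral (f out))
β2 stroke at J1  (1-jn J1 has f-setter on 1)
β3 stroke at J1  (1-jn J1 has f-setter on 1)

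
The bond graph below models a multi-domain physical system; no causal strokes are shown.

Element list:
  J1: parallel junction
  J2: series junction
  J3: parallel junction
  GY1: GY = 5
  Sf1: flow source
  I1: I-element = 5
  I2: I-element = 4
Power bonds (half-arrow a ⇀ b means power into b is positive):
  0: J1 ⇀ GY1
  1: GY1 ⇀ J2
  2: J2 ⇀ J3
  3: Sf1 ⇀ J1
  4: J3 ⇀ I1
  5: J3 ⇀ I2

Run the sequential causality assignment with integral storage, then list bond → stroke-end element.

#3 |Sf1  (Sf1: flow source, stroke at near end)
#0 |J1  (only one effort-in slot at J1)
#1 |J2  (GY GY1: same side as bond 0)
#2 |J3  (only one flow-in slot at J2)
#4 |I1  (J3: bond 2 brought effort, rest push out)
#5 |I2  (J3: bond 2 brought effort, rest push out)

bond 0 stroke→J1
bond 1 stroke→J2
bond 2 stroke→J3
bond 3 stroke→Sf1
bond 4 stroke→I1
bond 5 stroke→I2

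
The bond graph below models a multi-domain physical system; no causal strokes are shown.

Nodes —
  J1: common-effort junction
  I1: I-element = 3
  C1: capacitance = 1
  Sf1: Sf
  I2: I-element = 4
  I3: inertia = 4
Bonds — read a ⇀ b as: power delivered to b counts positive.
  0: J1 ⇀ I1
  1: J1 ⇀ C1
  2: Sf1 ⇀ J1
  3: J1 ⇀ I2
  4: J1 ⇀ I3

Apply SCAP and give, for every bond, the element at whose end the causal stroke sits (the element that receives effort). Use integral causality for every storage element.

β2 |Sf1  (Sf1 (Sf) sets flow on bond)
β0 |I1  (I1 outputs flow p/I1)
β1 |J1  (C1 outputs effort q/C1)
β3 |I2  (common-e at J1 fixed by 1)
β4 |I3  (common-e at J1 fixed by 1)

bond 0 stroke→I1
bond 1 stroke→J1
bond 2 stroke→Sf1
bond 3 stroke→I2
bond 4 stroke→I3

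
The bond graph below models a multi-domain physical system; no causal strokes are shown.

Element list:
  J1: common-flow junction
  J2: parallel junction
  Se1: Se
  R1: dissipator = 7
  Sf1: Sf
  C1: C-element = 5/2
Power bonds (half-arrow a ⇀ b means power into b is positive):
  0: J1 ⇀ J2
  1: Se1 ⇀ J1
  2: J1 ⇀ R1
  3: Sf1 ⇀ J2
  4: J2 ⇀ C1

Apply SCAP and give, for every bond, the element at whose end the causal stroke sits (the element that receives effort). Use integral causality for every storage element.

β0 |J1
β1 |J1
β2 |R1
β3 |Sf1
β4 |J2

#1 |J1  (source Se1 imposes e)
#3 |Sf1  (Sf1 (Sf) sets flow on bond)
#4 |J2  (C1 outputs effort q/C1)
#0 |J1  (J2: bond 4 brought effort, rest push out)
#2 |R1  (only one flow-in slot at J1)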